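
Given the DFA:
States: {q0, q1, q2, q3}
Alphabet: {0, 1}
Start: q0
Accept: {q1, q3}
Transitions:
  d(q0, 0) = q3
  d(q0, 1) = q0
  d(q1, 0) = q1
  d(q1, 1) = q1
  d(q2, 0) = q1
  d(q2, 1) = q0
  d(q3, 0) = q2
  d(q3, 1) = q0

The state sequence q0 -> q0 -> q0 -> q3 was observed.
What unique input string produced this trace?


Trace back each transition to find the symbol:
  q0 --[1]--> q0
  q0 --[1]--> q0
  q0 --[0]--> q3

"110"


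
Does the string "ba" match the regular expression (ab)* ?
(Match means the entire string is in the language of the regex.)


|string| = 2; first = 'b'; last = 'a'

No, "ba" does not match (ab)*


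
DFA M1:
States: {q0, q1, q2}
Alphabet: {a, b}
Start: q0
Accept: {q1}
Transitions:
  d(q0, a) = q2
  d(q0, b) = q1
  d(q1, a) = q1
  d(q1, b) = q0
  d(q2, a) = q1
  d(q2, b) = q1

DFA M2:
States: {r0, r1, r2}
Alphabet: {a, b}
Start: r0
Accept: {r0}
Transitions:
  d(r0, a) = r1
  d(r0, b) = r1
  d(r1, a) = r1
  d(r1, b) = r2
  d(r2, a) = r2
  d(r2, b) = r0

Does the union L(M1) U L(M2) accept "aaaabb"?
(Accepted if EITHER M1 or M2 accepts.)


M1: final=q1 accepted=True
M2: final=r0 accepted=True

Yes, union accepts


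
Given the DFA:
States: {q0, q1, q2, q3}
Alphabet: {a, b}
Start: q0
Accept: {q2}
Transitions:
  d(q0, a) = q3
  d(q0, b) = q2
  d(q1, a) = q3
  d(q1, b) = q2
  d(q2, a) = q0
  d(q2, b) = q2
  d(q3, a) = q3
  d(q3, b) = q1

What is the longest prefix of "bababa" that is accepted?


Run the DFA, marking each prefix where the state is accepting:
  "" -> q0 [reject]
  "b" -> q2 [accept]
  "ba" -> q0 [reject]
  "bab" -> q2 [accept]
  "baba" -> q0 [reject]
  "babab" -> q2 [accept]
  "bababa" -> q0 [reject]

"babab"


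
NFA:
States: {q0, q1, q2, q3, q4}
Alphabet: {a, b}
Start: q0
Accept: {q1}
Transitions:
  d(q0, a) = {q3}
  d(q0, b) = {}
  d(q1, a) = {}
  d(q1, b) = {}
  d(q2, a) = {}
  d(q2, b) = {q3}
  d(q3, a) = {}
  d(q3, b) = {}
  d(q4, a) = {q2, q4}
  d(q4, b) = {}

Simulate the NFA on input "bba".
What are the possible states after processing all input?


Start: {q0}
  --b--> {}
  --b--> {}
  --a--> {}

{} (empty set, no valid transitions)


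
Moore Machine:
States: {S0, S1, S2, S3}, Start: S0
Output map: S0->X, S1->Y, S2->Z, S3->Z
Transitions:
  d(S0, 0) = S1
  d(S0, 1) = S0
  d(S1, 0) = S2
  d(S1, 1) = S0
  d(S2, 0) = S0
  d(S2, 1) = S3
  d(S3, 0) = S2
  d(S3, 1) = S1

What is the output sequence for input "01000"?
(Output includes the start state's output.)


Start: S0 (output X)
  --0--> S1 (output Y)
  --1--> S0 (output X)
  --0--> S1 (output Y)
  --0--> S2 (output Z)
  --0--> S0 (output X)

"XYXYZX"


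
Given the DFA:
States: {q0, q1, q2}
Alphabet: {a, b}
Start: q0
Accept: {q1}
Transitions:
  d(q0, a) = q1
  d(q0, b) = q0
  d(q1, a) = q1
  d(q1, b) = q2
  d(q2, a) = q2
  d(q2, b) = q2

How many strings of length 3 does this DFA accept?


Enumerating all length-3 strings:
  "aaa" -> q1 [accept]
  "aab" -> q2 [reject]
  "aba" -> q2 [reject]
  "abb" -> q2 [reject]
  "baa" -> q1 [accept]
  "bab" -> q2 [reject]
  "bba" -> q1 [accept]
  "bbb" -> q0 [reject]

3 out of 8


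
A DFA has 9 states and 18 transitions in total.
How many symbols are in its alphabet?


Each state has exactly one transition per symbol.
|alphabet| = transitions / states = 18 / 9 = 2

2


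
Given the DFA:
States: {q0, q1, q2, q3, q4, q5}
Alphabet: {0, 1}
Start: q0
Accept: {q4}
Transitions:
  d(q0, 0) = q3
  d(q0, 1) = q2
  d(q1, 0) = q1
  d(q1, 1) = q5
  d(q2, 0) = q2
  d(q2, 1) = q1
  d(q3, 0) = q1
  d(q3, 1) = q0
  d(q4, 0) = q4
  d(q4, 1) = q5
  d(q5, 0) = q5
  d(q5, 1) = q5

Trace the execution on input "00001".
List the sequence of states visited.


Input: 00001
d(q0, 0) = q3
d(q3, 0) = q1
d(q1, 0) = q1
d(q1, 0) = q1
d(q1, 1) = q5


q0 -> q3 -> q1 -> q1 -> q1 -> q5


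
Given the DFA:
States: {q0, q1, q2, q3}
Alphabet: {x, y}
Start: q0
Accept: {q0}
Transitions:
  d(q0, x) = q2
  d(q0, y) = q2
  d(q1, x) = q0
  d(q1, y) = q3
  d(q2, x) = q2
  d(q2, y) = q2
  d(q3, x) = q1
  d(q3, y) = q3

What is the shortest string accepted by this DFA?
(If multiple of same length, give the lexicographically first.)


BFS by string length (lex-first path to each state shown):
  len 0: q0<-""
Found accept state at length 0.

"" (empty string)


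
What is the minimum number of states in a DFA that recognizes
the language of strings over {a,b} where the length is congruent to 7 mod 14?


States track (length) mod 14.
Need 14 states: one per remainder 0..13; accept = remainder 7.

14


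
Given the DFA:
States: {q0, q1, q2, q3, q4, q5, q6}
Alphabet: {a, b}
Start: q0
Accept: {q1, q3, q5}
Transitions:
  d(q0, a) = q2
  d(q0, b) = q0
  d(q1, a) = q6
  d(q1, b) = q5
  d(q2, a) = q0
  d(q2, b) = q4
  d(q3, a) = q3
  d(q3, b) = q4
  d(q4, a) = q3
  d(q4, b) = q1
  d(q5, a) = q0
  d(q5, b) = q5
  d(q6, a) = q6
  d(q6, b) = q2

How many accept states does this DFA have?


Accept states listed: {q1, q3, q5}
Counting: q1(1) q3(2) q5(3)

3


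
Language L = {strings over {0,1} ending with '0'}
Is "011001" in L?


last symbol = '1'

No, "011001" is not in L


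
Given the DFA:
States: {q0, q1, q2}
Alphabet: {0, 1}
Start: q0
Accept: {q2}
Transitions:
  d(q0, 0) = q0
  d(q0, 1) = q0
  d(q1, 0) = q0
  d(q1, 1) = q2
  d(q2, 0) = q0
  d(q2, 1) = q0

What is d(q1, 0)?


Looking up transition d(q1, 0)

q0


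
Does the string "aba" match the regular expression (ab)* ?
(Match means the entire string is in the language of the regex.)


|string| = 3; first = 'a'; last = 'a'

No, "aba" does not match (ab)*


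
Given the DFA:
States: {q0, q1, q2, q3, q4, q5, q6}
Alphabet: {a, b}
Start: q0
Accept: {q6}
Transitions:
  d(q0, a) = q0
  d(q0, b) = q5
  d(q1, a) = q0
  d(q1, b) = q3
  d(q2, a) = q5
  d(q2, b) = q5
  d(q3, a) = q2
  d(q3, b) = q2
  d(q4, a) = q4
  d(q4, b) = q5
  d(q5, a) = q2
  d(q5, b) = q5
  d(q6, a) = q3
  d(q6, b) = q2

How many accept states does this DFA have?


Accept states listed: {q6}
Counting: q6(1)

1


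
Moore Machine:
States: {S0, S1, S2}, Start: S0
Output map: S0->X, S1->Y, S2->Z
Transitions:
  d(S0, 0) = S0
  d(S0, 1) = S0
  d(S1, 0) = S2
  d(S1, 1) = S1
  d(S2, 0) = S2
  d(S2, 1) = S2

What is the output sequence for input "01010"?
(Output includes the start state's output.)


Start: S0 (output X)
  --0--> S0 (output X)
  --1--> S0 (output X)
  --0--> S0 (output X)
  --1--> S0 (output X)
  --0--> S0 (output X)

"XXXXXX"


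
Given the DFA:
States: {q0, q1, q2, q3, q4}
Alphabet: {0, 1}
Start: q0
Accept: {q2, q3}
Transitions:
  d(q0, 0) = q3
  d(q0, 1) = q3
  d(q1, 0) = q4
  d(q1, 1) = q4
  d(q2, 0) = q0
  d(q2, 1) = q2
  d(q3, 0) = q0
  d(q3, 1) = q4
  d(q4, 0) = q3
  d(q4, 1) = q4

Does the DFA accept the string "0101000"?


Trace: q0 -> q3 -> q4 -> q3 -> q4 -> q3 -> q0 -> q3
Final state: q3
Accept states: {q2, q3}

Yes, accepted (final state q3 is an accept state)


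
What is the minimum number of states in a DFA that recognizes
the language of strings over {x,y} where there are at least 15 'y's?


States: count = 0, 1, ..., 14, and a final '>= 15' state.
Total: 15 + 1 = 16. Accept = '>= 15' state.

16


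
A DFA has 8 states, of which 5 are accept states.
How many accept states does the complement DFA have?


Complement swaps accept and non-accept states.
8 - 5 = 3

3


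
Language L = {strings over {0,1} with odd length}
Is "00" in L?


length = 2; 2 mod 2 = 0

No, "00" is not in L


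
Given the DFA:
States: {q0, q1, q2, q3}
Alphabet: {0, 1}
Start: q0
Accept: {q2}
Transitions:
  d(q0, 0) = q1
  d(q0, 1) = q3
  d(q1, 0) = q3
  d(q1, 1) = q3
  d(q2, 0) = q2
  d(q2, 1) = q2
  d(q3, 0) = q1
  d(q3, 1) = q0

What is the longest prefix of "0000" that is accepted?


Run the DFA, marking each prefix where the state is accepting:
  "" -> q0 [reject]
  "0" -> q1 [reject]
  "00" -> q3 [reject]
  "000" -> q1 [reject]
  "0000" -> q3 [reject]

No prefix is accepted


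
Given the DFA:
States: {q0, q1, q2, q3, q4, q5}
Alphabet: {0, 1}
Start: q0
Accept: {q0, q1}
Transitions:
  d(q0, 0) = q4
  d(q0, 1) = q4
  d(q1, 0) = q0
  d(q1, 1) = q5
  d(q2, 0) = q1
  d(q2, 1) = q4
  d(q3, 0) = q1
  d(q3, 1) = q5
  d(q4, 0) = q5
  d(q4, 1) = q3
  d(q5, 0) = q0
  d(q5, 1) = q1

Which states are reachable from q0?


BFS from q0:
  layer 0: {q0}
  layer 1: {q4}
  layer 2: {q3, q5}
  layer 3: {q1}

{q0, q1, q3, q4, q5}


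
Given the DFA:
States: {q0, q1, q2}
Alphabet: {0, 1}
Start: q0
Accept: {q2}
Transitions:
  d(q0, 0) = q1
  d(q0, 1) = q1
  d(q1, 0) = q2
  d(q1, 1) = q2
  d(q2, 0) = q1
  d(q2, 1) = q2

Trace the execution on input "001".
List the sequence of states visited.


Input: 001
d(q0, 0) = q1
d(q1, 0) = q2
d(q2, 1) = q2


q0 -> q1 -> q2 -> q2


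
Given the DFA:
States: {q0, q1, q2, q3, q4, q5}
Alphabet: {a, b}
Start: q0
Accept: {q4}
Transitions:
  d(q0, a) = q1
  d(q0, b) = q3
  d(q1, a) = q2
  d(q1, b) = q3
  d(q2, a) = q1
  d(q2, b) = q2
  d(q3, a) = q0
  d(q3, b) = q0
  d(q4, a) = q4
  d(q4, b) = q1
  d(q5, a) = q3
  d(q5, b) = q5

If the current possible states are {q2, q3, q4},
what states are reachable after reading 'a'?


Apply transition on 'a' from each current state:
  d(q2, a) = q1
  d(q3, a) = q0
  d(q4, a) = q4

{q0, q1, q4}


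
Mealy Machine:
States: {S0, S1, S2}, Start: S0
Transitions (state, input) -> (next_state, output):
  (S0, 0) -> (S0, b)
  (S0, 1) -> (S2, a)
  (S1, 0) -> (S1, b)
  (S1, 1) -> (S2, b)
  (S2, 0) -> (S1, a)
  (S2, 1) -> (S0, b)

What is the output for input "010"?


Step-by-step:
  (S0, 0) -> (S0, b)
  (S0, 1) -> (S2, a)
  (S2, 0) -> (S1, a)

"baa"


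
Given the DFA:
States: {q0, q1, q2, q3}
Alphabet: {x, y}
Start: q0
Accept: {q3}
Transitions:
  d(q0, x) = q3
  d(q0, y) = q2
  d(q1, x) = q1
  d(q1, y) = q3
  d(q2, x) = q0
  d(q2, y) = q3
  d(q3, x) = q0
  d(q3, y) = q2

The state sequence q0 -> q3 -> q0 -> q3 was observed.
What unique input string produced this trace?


Trace back each transition to find the symbol:
  q0 --[x]--> q3
  q3 --[x]--> q0
  q0 --[x]--> q3

"xxx"


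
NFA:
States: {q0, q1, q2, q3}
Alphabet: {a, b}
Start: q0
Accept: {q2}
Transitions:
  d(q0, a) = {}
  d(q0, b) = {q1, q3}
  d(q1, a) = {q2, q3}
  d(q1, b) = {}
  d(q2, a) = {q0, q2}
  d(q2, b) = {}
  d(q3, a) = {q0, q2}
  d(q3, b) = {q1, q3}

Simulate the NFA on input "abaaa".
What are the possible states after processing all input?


Start: {q0}
  --a--> {}
  --b--> {}
  --a--> {}
  --a--> {}
  --a--> {}

{} (empty set, no valid transitions)


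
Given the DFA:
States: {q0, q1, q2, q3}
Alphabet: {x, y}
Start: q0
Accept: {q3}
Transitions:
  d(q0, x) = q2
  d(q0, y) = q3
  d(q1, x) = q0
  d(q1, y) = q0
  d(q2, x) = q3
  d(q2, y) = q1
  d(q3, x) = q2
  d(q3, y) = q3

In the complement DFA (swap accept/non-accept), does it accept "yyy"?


Trace: q0 -> q3 -> q3 -> q3
Final: q3
Original accept: {q3}
Complement: q3 is in original accept

No, complement rejects (original accepts)


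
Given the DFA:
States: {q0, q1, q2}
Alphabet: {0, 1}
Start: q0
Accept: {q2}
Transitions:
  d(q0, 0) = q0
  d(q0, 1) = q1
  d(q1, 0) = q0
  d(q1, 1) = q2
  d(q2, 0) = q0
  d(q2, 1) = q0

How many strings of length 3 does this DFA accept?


Enumerating all length-3 strings:
  "000" -> q0 [reject]
  "001" -> q1 [reject]
  "010" -> q0 [reject]
  "011" -> q2 [accept]
  "100" -> q0 [reject]
  "101" -> q1 [reject]
  "110" -> q0 [reject]
  "111" -> q0 [reject]

1 out of 8


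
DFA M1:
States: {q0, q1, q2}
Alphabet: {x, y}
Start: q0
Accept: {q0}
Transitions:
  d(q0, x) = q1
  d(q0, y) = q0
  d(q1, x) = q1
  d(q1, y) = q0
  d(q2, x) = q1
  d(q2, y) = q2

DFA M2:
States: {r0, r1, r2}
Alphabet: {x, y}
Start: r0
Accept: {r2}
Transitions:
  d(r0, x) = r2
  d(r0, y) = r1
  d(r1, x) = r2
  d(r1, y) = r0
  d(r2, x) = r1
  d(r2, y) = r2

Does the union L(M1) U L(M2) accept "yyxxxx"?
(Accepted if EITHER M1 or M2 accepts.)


M1: final=q1 accepted=False
M2: final=r1 accepted=False

No, union rejects (neither accepts)


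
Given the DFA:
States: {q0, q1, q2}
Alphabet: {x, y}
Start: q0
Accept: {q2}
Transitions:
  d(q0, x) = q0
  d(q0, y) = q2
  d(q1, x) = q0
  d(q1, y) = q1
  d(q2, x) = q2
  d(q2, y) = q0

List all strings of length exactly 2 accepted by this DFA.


All strings of length 2: 4 total
Accepted: 2

"xy", "yx"


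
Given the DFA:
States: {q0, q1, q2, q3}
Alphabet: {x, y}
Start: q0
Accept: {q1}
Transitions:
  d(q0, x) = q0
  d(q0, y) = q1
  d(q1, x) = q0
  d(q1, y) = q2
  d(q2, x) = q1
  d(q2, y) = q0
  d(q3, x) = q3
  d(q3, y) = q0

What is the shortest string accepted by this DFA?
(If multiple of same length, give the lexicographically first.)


BFS by string length (lex-first path to each state shown):
  len 0: q0<-""
  len 1: q0<-"x", q1<-"y"
Found accept state at length 1.

"y"


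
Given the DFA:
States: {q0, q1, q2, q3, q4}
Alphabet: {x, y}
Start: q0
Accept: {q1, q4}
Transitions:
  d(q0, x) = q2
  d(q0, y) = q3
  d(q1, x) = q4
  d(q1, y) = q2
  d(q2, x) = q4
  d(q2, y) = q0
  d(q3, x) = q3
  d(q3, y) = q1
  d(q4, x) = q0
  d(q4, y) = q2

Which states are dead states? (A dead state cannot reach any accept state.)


Forward reachability from each state:
  q0 -> reaches accept state q1 (live)
  q1 -> reaches accept state q1 (live)
  q2 -> reaches accept state q1 (live)
  q3 -> reaches accept state q1 (live)
  q4 -> reaches accept state q1 (live)

None (all states can reach an accept state)


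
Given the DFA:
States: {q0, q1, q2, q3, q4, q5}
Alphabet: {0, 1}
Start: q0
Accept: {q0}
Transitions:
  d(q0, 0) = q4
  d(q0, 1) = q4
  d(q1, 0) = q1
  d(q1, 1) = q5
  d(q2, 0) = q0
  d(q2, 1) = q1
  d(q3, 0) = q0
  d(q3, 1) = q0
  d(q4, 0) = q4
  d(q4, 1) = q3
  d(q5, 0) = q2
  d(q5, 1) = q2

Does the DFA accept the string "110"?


Trace: q0 -> q4 -> q3 -> q0
Final state: q0
Accept states: {q0}

Yes, accepted (final state q0 is an accept state)


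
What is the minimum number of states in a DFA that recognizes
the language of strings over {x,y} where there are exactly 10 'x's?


States: count = 0, 1, ..., 10 (that's 11 states), plus a dead state for count > 10.
Total: 11 + 1 = 12. Accept = count-10 state.

12


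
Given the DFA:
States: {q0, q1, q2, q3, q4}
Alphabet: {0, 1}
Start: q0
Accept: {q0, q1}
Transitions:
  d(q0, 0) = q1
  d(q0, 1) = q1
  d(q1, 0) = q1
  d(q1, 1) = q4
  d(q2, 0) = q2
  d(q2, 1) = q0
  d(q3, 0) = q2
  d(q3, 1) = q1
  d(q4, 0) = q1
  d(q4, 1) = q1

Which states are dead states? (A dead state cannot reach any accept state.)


Forward reachability from each state:
  q0 -> reaches accept state q0 (live)
  q1 -> reaches accept state q1 (live)
  q2 -> reaches accept state q0 (live)
  q3 -> reaches accept state q0 (live)
  q4 -> reaches accept state q1 (live)

None (all states can reach an accept state)


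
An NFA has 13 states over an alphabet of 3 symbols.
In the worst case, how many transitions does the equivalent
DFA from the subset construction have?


Subset construction: one DFA state per subset of NFA states = 2^13 = 8192 states.
Each DFA state has 3 outgoing transitions: 8192 * 3 = 24576

24576


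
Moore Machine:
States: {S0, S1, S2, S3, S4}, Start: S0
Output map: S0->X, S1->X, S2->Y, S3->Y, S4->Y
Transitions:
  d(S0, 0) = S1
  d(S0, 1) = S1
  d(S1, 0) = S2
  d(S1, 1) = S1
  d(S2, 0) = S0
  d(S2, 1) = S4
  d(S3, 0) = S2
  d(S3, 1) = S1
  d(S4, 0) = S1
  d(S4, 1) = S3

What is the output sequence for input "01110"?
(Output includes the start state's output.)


Start: S0 (output X)
  --0--> S1 (output X)
  --1--> S1 (output X)
  --1--> S1 (output X)
  --1--> S1 (output X)
  --0--> S2 (output Y)

"XXXXXY"


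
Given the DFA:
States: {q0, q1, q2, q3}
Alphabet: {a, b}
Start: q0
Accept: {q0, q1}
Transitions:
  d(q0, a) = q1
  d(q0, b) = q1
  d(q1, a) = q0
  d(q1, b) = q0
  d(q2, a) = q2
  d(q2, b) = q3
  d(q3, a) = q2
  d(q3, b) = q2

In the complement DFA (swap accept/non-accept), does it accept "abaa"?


Trace: q0 -> q1 -> q0 -> q1 -> q0
Final: q0
Original accept: {q0, q1}
Complement: q0 is in original accept

No, complement rejects (original accepts)


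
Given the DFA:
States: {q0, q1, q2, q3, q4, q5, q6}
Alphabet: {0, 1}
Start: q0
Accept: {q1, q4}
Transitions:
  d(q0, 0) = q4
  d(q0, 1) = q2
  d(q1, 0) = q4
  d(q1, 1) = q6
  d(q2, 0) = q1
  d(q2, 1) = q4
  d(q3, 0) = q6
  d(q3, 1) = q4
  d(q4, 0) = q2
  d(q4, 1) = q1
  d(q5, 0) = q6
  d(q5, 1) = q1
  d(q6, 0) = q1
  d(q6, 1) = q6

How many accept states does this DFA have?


Accept states listed: {q1, q4}
Counting: q1(1) q4(2)

2


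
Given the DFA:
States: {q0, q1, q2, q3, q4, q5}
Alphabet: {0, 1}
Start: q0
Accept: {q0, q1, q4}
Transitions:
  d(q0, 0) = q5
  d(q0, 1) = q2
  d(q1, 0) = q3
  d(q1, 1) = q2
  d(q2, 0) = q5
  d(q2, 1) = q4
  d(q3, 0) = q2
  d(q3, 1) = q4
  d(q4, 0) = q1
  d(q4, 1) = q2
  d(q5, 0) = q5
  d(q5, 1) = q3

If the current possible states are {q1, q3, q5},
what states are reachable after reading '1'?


Apply transition on '1' from each current state:
  d(q1, 1) = q2
  d(q3, 1) = q4
  d(q5, 1) = q3

{q2, q3, q4}


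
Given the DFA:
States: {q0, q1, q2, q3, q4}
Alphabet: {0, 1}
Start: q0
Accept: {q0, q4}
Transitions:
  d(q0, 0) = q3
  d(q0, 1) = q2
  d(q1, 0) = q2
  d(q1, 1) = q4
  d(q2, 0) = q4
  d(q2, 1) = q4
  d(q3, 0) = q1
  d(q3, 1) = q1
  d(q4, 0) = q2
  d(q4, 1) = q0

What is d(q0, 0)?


Looking up transition d(q0, 0)

q3


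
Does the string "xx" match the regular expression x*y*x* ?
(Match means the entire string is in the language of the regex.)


|string| = 2; first = 'x'; last = 'x'

Yes, "xx" matches x*y*x*


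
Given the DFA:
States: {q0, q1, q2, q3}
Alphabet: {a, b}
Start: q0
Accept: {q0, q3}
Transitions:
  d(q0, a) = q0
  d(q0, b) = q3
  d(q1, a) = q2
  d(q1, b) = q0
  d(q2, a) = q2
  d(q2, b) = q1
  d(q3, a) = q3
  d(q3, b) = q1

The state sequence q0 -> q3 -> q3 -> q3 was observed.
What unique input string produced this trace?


Trace back each transition to find the symbol:
  q0 --[b]--> q3
  q3 --[a]--> q3
  q3 --[a]--> q3

"baa"


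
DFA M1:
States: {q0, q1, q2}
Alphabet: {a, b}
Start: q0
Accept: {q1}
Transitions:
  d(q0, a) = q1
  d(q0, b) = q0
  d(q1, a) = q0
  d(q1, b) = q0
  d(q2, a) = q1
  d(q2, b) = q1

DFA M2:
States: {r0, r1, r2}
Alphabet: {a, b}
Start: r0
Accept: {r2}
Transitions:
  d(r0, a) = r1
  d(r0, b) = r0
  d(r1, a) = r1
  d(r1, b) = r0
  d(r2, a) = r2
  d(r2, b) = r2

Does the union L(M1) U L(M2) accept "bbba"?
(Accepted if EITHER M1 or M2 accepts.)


M1: final=q1 accepted=True
M2: final=r1 accepted=False

Yes, union accepts


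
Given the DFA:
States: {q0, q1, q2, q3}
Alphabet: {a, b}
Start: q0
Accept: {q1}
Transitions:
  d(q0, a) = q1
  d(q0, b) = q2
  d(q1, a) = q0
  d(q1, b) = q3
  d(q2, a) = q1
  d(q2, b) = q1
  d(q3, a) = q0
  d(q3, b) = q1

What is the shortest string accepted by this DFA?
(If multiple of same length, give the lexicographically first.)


BFS by string length (lex-first path to each state shown):
  len 0: q0<-""
  len 1: q1<-"a", q2<-"b"
Found accept state at length 1.

"a"


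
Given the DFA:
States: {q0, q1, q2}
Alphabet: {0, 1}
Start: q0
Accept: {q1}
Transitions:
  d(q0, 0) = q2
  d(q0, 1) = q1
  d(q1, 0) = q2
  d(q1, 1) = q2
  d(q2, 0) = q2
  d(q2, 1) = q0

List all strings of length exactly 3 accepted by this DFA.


All strings of length 3: 8 total
Accepted: 1

"011"


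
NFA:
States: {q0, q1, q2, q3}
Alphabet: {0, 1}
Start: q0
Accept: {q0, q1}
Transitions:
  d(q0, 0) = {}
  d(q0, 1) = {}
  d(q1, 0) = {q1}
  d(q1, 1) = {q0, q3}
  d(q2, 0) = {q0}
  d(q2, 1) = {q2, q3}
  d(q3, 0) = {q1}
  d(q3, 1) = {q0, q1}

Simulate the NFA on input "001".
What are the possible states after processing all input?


Start: {q0}
  --0--> {}
  --0--> {}
  --1--> {}

{} (empty set, no valid transitions)


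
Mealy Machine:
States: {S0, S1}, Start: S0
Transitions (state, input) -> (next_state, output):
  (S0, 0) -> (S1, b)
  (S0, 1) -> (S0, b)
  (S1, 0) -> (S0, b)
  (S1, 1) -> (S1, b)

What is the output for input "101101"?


Step-by-step:
  (S0, 1) -> (S0, b)
  (S0, 0) -> (S1, b)
  (S1, 1) -> (S1, b)
  (S1, 1) -> (S1, b)
  (S1, 0) -> (S0, b)
  (S0, 1) -> (S0, b)

"bbbbbb"


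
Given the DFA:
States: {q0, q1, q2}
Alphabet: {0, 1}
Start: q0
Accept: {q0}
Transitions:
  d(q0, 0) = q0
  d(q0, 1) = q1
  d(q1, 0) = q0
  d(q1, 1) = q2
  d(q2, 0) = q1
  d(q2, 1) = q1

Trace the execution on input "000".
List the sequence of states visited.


Input: 000
d(q0, 0) = q0
d(q0, 0) = q0
d(q0, 0) = q0


q0 -> q0 -> q0 -> q0


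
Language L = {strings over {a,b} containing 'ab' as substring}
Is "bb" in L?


'ab' does not occur

No, "bb" is not in L


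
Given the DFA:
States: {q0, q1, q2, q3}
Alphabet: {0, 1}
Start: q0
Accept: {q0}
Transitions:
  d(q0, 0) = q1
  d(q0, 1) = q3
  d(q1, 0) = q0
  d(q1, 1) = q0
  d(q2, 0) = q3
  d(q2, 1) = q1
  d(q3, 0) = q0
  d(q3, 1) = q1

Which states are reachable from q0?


BFS from q0:
  layer 0: {q0}
  layer 1: {q1, q3}

{q0, q1, q3}


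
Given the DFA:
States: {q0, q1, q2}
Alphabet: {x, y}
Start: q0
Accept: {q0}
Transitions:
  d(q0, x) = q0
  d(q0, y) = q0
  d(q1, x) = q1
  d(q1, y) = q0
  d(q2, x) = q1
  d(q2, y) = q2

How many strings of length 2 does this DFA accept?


Enumerating all length-2 strings:
  "xx" -> q0 [accept]
  "xy" -> q0 [accept]
  "yx" -> q0 [accept]
  "yy" -> q0 [accept]

4 out of 4


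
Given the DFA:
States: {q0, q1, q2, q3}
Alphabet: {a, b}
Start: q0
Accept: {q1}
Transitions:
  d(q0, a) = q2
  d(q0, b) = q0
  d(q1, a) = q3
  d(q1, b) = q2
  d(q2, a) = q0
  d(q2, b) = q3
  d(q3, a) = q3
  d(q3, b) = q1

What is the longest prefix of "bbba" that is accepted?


Run the DFA, marking each prefix where the state is accepting:
  "" -> q0 [reject]
  "b" -> q0 [reject]
  "bb" -> q0 [reject]
  "bbb" -> q0 [reject]
  "bbba" -> q2 [reject]

No prefix is accepted


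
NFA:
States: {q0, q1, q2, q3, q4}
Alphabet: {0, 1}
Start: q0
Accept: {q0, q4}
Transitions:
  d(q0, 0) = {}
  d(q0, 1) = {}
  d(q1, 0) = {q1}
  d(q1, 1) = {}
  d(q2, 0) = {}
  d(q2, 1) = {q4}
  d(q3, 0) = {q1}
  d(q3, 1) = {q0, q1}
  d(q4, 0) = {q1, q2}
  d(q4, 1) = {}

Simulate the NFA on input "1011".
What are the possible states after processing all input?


Start: {q0}
  --1--> {}
  --0--> {}
  --1--> {}
  --1--> {}

{} (empty set, no valid transitions)


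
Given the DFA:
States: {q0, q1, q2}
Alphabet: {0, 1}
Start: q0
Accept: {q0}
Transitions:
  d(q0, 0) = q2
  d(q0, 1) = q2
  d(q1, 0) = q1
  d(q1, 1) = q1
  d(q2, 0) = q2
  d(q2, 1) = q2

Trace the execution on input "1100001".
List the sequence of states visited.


Input: 1100001
d(q0, 1) = q2
d(q2, 1) = q2
d(q2, 0) = q2
d(q2, 0) = q2
d(q2, 0) = q2
d(q2, 0) = q2
d(q2, 1) = q2


q0 -> q2 -> q2 -> q2 -> q2 -> q2 -> q2 -> q2


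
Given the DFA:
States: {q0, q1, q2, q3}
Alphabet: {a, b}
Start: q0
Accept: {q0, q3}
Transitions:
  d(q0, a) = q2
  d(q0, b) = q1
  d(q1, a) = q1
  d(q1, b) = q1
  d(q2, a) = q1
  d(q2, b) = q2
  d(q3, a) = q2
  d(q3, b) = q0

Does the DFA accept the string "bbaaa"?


Trace: q0 -> q1 -> q1 -> q1 -> q1 -> q1
Final state: q1
Accept states: {q0, q3}

No, rejected (final state q1 is not an accept state)


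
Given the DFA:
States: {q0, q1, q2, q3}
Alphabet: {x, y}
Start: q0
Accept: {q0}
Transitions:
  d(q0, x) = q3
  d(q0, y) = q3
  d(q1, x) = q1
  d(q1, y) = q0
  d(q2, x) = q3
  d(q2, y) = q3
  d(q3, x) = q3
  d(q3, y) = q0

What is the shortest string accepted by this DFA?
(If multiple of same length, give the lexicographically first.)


BFS by string length (lex-first path to each state shown):
  len 0: q0<-""
Found accept state at length 0.

"" (empty string)


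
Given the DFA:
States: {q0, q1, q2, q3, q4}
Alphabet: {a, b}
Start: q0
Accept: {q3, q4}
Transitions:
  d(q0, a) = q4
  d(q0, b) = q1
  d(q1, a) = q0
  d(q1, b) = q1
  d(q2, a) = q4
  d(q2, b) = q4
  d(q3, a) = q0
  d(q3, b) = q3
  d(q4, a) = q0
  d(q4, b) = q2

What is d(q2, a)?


Looking up transition d(q2, a)

q4


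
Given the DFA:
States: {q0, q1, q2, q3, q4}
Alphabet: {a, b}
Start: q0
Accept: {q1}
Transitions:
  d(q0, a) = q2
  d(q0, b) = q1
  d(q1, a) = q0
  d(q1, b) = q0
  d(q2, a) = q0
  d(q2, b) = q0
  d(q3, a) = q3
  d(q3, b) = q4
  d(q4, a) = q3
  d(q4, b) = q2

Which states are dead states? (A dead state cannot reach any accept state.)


Forward reachability from each state:
  q0 -> reaches accept state q1 (live)
  q1 -> reaches accept state q1 (live)
  q2 -> reaches accept state q1 (live)
  q3 -> reaches accept state q1 (live)
  q4 -> reaches accept state q1 (live)

None (all states can reach an accept state)


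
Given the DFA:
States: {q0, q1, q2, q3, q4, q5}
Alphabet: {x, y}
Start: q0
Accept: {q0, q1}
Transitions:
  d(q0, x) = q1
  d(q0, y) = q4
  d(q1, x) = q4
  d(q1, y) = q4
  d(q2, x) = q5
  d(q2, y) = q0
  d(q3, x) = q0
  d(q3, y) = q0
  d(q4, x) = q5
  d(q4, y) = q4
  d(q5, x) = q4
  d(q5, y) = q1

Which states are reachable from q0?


BFS from q0:
  layer 0: {q0}
  layer 1: {q1, q4}
  layer 2: {q5}

{q0, q1, q4, q5}


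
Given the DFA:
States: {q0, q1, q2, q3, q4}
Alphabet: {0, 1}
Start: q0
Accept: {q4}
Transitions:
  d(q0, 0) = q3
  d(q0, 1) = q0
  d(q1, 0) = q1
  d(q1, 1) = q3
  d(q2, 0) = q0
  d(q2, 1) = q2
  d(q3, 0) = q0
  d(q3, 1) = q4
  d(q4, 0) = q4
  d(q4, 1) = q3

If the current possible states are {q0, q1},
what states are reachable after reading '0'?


Apply transition on '0' from each current state:
  d(q0, 0) = q3
  d(q1, 0) = q1

{q1, q3}


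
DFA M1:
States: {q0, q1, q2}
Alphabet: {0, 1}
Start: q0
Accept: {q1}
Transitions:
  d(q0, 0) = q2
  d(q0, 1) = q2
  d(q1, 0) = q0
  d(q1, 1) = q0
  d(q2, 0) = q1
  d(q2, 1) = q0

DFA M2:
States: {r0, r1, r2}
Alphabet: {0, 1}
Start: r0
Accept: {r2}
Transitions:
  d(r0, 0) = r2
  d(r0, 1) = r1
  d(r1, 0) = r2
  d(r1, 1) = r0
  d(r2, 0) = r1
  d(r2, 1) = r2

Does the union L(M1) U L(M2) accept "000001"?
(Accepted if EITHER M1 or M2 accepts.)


M1: final=q0 accepted=False
M2: final=r2 accepted=True

Yes, union accepts


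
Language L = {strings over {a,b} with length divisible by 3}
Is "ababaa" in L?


length = 6; 6 mod 3 = 0

Yes, "ababaa" is in L


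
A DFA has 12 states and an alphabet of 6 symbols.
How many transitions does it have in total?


Each state has exactly one transition per symbol.
12 * 6 = 72

72


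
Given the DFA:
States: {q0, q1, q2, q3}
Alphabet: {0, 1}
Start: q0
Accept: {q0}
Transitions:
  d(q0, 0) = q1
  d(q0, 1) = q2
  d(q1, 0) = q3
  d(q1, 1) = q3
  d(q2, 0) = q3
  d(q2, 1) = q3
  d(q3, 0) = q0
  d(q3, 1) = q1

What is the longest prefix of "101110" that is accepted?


Run the DFA, marking each prefix where the state is accepting:
  "" -> q0 [accept]
  "1" -> q2 [reject]
  "10" -> q3 [reject]
  "101" -> q1 [reject]
  "1011" -> q3 [reject]
  "10111" -> q1 [reject]
  "101110" -> q3 [reject]

""


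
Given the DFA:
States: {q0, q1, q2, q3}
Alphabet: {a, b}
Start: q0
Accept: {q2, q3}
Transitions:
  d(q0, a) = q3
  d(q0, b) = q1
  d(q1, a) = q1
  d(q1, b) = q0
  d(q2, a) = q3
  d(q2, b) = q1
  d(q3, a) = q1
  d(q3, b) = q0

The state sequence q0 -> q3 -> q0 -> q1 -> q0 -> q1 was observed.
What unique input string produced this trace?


Trace back each transition to find the symbol:
  q0 --[a]--> q3
  q3 --[b]--> q0
  q0 --[b]--> q1
  q1 --[b]--> q0
  q0 --[b]--> q1

"abbbb"


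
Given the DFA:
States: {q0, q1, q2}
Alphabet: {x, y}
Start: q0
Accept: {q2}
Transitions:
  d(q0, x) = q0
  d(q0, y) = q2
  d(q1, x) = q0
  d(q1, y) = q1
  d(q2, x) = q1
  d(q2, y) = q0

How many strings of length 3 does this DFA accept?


Enumerating all length-3 strings:
  "xxx" -> q0 [reject]
  "xxy" -> q2 [accept]
  "xyx" -> q1 [reject]
  "xyy" -> q0 [reject]
  "yxx" -> q0 [reject]
  "yxy" -> q1 [reject]
  "yyx" -> q0 [reject]
  "yyy" -> q2 [accept]

2 out of 8


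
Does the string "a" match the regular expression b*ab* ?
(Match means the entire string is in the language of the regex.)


|string| = 1; first = 'a'; last = 'a'

Yes, "a" matches b*ab*


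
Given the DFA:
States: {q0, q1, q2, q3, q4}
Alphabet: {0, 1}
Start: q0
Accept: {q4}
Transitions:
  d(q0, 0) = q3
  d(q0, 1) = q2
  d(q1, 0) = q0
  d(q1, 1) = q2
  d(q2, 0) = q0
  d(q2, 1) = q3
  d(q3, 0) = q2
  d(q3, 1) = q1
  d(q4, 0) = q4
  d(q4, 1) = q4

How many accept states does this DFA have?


Accept states listed: {q4}
Counting: q4(1)

1


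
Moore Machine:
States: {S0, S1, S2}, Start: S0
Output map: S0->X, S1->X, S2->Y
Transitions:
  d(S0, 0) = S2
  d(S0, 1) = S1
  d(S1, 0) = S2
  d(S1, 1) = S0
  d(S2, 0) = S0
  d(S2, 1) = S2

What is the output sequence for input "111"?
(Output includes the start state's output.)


Start: S0 (output X)
  --1--> S1 (output X)
  --1--> S0 (output X)
  --1--> S1 (output X)

"XXXX"


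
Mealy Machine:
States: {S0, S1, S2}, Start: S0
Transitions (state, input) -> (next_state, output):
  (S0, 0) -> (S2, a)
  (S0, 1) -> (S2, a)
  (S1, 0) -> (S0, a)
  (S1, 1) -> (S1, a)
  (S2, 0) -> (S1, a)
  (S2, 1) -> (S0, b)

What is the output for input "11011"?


Step-by-step:
  (S0, 1) -> (S2, a)
  (S2, 1) -> (S0, b)
  (S0, 0) -> (S2, a)
  (S2, 1) -> (S0, b)
  (S0, 1) -> (S2, a)

"ababa"


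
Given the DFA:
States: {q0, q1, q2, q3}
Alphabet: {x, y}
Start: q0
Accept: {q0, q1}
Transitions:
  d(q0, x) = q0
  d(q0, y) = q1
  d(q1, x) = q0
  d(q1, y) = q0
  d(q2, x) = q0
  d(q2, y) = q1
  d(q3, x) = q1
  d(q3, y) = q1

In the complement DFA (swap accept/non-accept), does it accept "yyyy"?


Trace: q0 -> q1 -> q0 -> q1 -> q0
Final: q0
Original accept: {q0, q1}
Complement: q0 is in original accept

No, complement rejects (original accepts)


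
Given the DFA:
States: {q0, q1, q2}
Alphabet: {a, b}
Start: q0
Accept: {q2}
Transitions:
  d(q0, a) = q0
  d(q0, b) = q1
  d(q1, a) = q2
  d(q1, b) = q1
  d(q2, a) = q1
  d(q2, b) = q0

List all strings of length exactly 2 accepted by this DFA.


All strings of length 2: 4 total
Accepted: 1

"ba"


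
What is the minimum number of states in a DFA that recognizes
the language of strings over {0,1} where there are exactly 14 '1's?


States: count = 0, 1, ..., 14 (that's 15 states), plus a dead state for count > 14.
Total: 15 + 1 = 16. Accept = count-14 state.

16


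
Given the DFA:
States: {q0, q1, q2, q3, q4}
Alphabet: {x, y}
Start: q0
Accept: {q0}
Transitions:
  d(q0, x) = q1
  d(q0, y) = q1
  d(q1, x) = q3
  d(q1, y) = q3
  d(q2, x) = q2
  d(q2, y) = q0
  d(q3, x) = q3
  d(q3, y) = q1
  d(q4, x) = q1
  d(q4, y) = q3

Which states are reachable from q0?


BFS from q0:
  layer 0: {q0}
  layer 1: {q1}
  layer 2: {q3}

{q0, q1, q3}


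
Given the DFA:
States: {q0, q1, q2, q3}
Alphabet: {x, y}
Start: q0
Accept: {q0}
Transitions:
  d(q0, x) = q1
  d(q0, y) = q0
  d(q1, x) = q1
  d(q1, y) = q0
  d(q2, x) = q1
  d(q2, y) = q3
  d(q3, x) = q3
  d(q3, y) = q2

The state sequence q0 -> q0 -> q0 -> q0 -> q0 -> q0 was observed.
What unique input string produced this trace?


Trace back each transition to find the symbol:
  q0 --[y]--> q0
  q0 --[y]--> q0
  q0 --[y]--> q0
  q0 --[y]--> q0
  q0 --[y]--> q0

"yyyyy"


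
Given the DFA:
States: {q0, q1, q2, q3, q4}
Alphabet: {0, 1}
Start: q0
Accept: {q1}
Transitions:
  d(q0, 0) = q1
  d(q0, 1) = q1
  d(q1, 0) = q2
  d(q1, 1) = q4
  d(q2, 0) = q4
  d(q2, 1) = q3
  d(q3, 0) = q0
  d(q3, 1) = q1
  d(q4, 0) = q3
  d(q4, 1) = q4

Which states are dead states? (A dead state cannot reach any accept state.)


Forward reachability from each state:
  q0 -> reaches accept state q1 (live)
  q1 -> reaches accept state q1 (live)
  q2 -> reaches accept state q1 (live)
  q3 -> reaches accept state q1 (live)
  q4 -> reaches accept state q1 (live)

None (all states can reach an accept state)


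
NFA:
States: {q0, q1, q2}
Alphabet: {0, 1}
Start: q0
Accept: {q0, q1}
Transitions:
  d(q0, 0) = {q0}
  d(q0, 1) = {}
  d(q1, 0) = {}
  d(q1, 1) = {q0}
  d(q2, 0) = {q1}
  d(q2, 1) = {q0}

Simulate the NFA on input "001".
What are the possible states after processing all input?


Start: {q0}
  --0--> {q0}
  --0--> {q0}
  --1--> {}

{} (empty set, no valid transitions)


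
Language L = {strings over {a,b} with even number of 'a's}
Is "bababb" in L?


count('a') = 2; 2 mod 2 = 0

Yes, "bababb" is in L


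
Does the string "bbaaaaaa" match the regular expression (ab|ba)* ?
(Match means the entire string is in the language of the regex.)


|string| = 8; first = 'b'; last = 'a'

No, "bbaaaaaa" does not match (ab|ba)*


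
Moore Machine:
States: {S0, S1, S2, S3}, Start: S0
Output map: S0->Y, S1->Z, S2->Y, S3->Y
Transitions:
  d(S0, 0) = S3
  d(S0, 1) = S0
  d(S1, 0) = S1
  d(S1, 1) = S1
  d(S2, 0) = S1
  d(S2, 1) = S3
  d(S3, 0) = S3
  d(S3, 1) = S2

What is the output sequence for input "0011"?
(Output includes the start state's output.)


Start: S0 (output Y)
  --0--> S3 (output Y)
  --0--> S3 (output Y)
  --1--> S2 (output Y)
  --1--> S3 (output Y)

"YYYYY"


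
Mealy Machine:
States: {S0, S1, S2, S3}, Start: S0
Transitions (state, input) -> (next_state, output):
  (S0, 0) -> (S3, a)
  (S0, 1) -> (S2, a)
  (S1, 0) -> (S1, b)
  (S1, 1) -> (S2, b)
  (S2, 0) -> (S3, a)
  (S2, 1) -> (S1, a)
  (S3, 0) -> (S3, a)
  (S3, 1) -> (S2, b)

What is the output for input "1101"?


Step-by-step:
  (S0, 1) -> (S2, a)
  (S2, 1) -> (S1, a)
  (S1, 0) -> (S1, b)
  (S1, 1) -> (S2, b)

"aabb"


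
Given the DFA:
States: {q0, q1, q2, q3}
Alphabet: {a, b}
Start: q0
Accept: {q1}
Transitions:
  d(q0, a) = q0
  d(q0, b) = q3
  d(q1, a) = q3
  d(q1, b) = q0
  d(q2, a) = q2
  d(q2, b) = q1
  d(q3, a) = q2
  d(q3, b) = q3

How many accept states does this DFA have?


Accept states listed: {q1}
Counting: q1(1)

1


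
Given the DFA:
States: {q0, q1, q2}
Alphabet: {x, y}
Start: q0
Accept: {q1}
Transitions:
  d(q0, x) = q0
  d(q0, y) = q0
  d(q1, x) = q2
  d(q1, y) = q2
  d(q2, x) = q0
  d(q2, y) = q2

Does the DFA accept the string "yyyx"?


Trace: q0 -> q0 -> q0 -> q0 -> q0
Final state: q0
Accept states: {q1}

No, rejected (final state q0 is not an accept state)


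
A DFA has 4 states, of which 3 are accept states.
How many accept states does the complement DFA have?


Complement swaps accept and non-accept states.
4 - 3 = 1

1


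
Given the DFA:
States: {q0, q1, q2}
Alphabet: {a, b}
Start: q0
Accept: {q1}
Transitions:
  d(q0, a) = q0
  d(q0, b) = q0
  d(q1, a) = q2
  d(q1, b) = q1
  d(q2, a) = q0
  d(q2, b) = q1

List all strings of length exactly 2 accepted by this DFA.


All strings of length 2: 4 total
Accepted: 0

None


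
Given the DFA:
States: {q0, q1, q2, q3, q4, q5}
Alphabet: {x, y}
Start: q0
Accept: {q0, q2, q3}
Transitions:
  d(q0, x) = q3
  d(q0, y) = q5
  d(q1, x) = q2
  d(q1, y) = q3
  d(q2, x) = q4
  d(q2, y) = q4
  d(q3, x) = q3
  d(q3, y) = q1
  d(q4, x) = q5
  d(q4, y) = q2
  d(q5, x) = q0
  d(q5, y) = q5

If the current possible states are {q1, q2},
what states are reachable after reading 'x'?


Apply transition on 'x' from each current state:
  d(q1, x) = q2
  d(q2, x) = q4

{q2, q4}


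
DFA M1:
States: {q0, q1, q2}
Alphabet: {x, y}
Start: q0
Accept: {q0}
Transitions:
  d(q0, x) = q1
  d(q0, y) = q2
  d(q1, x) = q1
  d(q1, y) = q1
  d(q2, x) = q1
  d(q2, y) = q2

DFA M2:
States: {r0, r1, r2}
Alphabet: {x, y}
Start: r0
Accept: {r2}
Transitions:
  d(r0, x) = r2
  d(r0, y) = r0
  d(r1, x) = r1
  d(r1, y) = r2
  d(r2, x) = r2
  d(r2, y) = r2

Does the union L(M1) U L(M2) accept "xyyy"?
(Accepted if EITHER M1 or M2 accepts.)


M1: final=q1 accepted=False
M2: final=r2 accepted=True

Yes, union accepts


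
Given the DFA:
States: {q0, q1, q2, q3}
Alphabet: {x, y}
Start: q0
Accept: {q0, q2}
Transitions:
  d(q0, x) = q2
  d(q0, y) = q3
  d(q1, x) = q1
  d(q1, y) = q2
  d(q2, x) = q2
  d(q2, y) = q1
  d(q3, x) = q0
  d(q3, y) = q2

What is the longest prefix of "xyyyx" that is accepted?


Run the DFA, marking each prefix where the state is accepting:
  "" -> q0 [accept]
  "x" -> q2 [accept]
  "xy" -> q1 [reject]
  "xyy" -> q2 [accept]
  "xyyy" -> q1 [reject]
  "xyyyx" -> q1 [reject]

"xyy"


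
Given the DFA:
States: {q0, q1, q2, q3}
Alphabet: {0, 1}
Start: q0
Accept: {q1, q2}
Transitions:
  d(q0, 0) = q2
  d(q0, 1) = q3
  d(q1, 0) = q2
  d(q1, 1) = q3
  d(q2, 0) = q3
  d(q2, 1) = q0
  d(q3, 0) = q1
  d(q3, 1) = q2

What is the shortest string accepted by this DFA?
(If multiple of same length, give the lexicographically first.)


BFS by string length (lex-first path to each state shown):
  len 0: q0<-""
  len 1: q2<-"0", q3<-"1"
Found accept state at length 1.

"0"


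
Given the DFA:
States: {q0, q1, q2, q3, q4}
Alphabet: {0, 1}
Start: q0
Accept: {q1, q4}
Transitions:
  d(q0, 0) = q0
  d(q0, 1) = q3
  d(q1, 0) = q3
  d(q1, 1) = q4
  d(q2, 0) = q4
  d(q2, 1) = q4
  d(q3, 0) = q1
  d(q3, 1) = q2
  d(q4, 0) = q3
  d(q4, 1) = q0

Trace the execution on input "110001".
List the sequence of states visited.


Input: 110001
d(q0, 1) = q3
d(q3, 1) = q2
d(q2, 0) = q4
d(q4, 0) = q3
d(q3, 0) = q1
d(q1, 1) = q4


q0 -> q3 -> q2 -> q4 -> q3 -> q1 -> q4


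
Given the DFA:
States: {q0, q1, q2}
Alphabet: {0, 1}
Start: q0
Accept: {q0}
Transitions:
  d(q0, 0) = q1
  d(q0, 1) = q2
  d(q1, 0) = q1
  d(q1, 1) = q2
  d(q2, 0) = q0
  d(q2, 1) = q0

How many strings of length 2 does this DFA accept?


Enumerating all length-2 strings:
  "00" -> q1 [reject]
  "01" -> q2 [reject]
  "10" -> q0 [accept]
  "11" -> q0 [accept]

2 out of 4


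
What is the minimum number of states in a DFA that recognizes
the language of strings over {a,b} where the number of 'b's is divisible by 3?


States track (count of 'b') mod 3.
Need 3 states: one per remainder 0..2; accept = remainder 0.

3


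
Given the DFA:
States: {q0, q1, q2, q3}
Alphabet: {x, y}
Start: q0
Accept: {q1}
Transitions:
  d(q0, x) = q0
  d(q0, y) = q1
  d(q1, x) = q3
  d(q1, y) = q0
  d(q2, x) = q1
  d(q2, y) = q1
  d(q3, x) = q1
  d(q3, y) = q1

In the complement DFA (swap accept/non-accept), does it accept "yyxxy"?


Trace: q0 -> q1 -> q0 -> q0 -> q0 -> q1
Final: q1
Original accept: {q1}
Complement: q1 is in original accept

No, complement rejects (original accepts)


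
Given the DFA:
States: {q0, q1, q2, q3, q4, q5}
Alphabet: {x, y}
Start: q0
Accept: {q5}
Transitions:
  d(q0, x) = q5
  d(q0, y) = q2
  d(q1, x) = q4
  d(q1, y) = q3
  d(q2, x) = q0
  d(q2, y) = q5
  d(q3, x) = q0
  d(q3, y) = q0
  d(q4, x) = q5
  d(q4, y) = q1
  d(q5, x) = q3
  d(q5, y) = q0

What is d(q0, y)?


Looking up transition d(q0, y)

q2


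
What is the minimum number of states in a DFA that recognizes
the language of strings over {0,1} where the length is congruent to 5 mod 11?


States track (length) mod 11.
Need 11 states: one per remainder 0..10; accept = remainder 5.

11


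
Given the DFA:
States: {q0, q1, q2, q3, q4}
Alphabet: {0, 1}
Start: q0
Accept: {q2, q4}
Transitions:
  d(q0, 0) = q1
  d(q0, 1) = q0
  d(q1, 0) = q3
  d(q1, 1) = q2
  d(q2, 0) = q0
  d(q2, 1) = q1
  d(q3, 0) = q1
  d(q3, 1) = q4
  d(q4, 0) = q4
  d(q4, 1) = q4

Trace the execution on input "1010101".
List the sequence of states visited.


Input: 1010101
d(q0, 1) = q0
d(q0, 0) = q1
d(q1, 1) = q2
d(q2, 0) = q0
d(q0, 1) = q0
d(q0, 0) = q1
d(q1, 1) = q2


q0 -> q0 -> q1 -> q2 -> q0 -> q0 -> q1 -> q2


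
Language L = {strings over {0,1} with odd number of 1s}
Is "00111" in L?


count('1') = 3; 3 mod 2 = 1

Yes, "00111" is in L


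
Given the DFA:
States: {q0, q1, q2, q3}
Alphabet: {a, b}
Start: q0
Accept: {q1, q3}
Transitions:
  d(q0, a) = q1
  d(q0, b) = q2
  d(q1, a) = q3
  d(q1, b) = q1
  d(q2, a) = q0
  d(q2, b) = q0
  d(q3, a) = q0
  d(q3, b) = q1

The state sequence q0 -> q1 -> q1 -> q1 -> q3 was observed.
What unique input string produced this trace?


Trace back each transition to find the symbol:
  q0 --[a]--> q1
  q1 --[b]--> q1
  q1 --[b]--> q1
  q1 --[a]--> q3

"abba"


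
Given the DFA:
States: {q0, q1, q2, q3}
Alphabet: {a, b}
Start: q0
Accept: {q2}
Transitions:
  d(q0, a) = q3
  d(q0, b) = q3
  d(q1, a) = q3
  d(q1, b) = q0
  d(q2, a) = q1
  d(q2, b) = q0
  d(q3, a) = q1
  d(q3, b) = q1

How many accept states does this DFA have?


Accept states listed: {q2}
Counting: q2(1)

1


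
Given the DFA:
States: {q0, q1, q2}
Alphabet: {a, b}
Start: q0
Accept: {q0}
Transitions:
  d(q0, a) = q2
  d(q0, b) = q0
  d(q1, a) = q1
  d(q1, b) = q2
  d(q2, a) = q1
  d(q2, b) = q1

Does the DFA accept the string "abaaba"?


Trace: q0 -> q2 -> q1 -> q1 -> q1 -> q2 -> q1
Final state: q1
Accept states: {q0}

No, rejected (final state q1 is not an accept state)
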